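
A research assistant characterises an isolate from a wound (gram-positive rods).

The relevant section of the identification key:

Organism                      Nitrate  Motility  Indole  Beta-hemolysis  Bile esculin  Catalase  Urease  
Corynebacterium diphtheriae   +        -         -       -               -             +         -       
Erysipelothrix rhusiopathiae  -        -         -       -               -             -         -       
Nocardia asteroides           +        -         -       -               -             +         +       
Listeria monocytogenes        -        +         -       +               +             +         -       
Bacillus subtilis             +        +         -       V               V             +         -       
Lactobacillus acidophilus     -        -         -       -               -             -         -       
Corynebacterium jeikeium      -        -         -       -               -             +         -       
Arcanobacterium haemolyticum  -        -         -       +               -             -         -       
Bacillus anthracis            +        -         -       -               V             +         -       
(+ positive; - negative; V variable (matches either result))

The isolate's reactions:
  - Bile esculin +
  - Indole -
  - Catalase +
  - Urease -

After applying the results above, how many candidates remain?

3

Indole -: all 9 remaining candidates are consistent.
Urease -: excludes Nocardia asteroides — 8 left.
Catalase +: excludes Erysipelothrix rhusiopathiae, Lactobacillus acidophilus, Arcanobacterium haemolyticum — 5 left.
Bile esculin +: excludes Corynebacterium diphtheriae, Corynebacterium jeikeium — 3 left.
Still consistent: Bacillus anthracis, Bacillus subtilis, Listeria monocytogenes.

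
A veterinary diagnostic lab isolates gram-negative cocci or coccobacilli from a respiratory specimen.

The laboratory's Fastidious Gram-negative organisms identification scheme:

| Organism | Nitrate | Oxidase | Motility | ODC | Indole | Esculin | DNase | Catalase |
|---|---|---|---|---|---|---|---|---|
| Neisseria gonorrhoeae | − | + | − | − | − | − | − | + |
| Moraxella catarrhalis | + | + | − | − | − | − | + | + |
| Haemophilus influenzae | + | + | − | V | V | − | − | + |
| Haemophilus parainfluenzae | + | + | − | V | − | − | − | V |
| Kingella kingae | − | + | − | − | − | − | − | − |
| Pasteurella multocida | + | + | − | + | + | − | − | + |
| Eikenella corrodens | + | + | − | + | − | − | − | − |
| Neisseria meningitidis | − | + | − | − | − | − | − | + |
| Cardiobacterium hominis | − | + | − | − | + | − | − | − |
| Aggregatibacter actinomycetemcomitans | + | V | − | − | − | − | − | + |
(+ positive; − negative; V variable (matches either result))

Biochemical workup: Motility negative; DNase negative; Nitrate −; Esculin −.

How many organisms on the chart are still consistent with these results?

4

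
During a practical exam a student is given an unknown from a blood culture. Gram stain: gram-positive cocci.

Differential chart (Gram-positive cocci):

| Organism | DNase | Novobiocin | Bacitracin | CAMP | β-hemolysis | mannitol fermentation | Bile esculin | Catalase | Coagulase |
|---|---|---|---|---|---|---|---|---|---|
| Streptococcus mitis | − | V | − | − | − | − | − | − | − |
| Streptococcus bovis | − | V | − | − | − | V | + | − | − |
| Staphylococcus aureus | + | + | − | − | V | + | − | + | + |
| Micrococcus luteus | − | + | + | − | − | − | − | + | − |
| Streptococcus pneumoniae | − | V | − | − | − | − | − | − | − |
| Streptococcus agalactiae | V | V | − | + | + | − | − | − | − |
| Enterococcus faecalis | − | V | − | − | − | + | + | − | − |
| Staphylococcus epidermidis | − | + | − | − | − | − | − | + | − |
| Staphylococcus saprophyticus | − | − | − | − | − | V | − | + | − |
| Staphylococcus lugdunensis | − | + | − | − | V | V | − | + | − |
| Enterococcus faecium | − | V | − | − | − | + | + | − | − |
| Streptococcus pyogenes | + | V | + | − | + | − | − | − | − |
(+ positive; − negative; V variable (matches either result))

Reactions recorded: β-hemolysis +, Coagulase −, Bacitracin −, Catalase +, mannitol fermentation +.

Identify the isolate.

Staphylococcus lugdunensis

Coagulase −: excludes Staphylococcus aureus — 11 left.
Catalase +: excludes 7 organisms — 4 left.
Bacitracin −: excludes Micrococcus luteus — 3 left.
β-hemolysis +: excludes Staphylococcus epidermidis, Staphylococcus saprophyticus — 1 left.
mannitol fermentation +: the one remaining candidate is consistent.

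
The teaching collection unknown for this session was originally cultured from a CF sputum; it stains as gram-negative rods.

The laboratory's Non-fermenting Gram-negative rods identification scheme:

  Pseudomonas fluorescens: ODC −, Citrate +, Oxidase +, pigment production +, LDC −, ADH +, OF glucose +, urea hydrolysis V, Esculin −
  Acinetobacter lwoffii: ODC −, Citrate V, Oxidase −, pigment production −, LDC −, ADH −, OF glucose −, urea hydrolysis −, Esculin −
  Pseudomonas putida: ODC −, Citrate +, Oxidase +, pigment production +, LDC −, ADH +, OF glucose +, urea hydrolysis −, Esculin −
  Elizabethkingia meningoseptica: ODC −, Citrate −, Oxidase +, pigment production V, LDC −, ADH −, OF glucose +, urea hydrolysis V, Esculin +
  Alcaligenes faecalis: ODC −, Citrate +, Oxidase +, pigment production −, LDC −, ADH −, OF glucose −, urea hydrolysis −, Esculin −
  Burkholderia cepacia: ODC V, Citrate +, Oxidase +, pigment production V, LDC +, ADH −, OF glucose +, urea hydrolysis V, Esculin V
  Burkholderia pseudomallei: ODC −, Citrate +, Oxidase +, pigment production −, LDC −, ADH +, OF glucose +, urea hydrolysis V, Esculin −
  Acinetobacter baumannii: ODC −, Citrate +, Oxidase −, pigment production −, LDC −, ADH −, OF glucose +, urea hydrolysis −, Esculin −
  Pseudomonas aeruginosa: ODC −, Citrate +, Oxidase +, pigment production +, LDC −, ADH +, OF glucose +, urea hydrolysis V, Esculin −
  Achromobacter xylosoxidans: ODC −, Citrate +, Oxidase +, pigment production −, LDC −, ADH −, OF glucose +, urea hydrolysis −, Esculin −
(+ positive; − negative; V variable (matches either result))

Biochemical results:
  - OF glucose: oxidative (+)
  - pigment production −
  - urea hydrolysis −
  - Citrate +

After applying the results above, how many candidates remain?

OF glucose +: excludes Acinetobacter lwoffii, Alcaligenes faecalis — 8 left.
urea hydrolysis −: all 8 remaining candidates are consistent.
Citrate +: excludes Elizabethkingia meningoseptica — 7 left.
pigment production −: excludes Pseudomonas fluorescens, Pseudomonas putida, Pseudomonas aeruginosa — 4 left.
Still consistent: Achromobacter xylosoxidans, Acinetobacter baumannii, Burkholderia cepacia, Burkholderia pseudomallei.

4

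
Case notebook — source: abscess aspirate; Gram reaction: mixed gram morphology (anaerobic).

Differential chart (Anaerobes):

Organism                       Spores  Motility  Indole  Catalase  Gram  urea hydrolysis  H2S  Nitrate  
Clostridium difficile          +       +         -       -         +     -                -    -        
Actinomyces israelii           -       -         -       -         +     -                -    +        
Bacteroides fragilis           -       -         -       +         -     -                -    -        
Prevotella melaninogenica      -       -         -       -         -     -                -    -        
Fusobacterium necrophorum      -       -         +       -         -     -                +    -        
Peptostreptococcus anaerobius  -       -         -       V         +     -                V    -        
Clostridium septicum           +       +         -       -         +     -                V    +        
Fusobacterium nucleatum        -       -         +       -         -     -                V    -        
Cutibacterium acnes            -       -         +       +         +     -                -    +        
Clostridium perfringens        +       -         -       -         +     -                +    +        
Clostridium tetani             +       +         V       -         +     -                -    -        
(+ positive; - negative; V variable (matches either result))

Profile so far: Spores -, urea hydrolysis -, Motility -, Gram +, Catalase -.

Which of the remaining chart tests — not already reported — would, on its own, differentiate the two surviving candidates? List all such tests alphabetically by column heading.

urea hydrolysis -: all 11 remaining candidates are consistent.
Spores -: excludes Clostridium difficile, Clostridium septicum, Clostridium perfringens, Clostridium tetani — 7 left.
Motility -: all 7 remaining candidates are consistent.
Gram +: excludes Bacteroides fragilis, Prevotella melaninogenica, Fusobacterium necrophorum, Fusobacterium nucleatum — 3 left.
Catalase -: excludes Cutibacterium acnes — 2 left.
Two candidates remain: Actinomyces israelii and Peptostreptococcus anaerobius.
  Indole: - vs - — same for both, does not separate.
  H2S: - vs V — variable for at least one, does not separate.
  Nitrate: Actinomyces israelii +, Peptostreptococcus anaerobius - — discriminates.

Nitrate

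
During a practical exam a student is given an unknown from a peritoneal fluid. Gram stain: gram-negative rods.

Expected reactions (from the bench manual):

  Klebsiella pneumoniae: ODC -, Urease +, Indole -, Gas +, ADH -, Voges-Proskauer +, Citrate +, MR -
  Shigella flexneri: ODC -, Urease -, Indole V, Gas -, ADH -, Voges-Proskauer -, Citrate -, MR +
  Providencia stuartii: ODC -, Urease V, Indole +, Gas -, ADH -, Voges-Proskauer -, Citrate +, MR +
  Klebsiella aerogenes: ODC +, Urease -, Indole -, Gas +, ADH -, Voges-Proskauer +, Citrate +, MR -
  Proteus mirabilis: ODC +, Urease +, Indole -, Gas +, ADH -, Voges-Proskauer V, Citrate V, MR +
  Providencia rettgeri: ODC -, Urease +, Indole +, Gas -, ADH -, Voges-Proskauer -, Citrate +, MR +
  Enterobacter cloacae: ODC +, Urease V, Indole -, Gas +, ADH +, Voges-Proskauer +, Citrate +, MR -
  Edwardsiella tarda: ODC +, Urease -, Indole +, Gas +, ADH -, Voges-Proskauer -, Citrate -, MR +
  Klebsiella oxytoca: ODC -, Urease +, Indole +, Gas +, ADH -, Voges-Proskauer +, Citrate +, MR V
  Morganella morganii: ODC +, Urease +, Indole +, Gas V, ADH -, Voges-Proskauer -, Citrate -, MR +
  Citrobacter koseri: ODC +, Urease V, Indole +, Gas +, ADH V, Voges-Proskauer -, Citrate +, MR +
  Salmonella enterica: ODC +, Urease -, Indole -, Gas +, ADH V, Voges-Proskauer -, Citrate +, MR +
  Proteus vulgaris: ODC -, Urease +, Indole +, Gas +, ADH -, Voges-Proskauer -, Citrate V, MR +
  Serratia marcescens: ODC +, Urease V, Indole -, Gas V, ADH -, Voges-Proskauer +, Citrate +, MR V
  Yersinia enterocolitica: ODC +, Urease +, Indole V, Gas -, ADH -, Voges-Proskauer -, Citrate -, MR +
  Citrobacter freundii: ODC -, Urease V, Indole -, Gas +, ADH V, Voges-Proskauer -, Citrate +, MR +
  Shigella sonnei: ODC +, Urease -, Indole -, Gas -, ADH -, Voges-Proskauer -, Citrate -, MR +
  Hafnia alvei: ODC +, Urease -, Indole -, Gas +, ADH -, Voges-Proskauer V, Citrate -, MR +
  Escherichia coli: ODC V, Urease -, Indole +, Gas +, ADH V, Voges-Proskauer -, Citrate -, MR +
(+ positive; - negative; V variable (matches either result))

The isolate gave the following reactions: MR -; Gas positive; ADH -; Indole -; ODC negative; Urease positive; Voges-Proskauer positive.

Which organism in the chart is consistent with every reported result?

Urease +: excludes 7 organisms — 12 left.
Voges-Proskauer +: excludes 7 organisms — 5 left.
ODC -: excludes Proteus mirabilis, Enterobacter cloacae, Serratia marcescens — 2 left.
Gas +: all 2 remaining candidates are consistent.
MR -: all 2 remaining candidates are consistent.
ADH -: all 2 remaining candidates are consistent.
Indole -: excludes Klebsiella oxytoca — 1 left.

Klebsiella pneumoniae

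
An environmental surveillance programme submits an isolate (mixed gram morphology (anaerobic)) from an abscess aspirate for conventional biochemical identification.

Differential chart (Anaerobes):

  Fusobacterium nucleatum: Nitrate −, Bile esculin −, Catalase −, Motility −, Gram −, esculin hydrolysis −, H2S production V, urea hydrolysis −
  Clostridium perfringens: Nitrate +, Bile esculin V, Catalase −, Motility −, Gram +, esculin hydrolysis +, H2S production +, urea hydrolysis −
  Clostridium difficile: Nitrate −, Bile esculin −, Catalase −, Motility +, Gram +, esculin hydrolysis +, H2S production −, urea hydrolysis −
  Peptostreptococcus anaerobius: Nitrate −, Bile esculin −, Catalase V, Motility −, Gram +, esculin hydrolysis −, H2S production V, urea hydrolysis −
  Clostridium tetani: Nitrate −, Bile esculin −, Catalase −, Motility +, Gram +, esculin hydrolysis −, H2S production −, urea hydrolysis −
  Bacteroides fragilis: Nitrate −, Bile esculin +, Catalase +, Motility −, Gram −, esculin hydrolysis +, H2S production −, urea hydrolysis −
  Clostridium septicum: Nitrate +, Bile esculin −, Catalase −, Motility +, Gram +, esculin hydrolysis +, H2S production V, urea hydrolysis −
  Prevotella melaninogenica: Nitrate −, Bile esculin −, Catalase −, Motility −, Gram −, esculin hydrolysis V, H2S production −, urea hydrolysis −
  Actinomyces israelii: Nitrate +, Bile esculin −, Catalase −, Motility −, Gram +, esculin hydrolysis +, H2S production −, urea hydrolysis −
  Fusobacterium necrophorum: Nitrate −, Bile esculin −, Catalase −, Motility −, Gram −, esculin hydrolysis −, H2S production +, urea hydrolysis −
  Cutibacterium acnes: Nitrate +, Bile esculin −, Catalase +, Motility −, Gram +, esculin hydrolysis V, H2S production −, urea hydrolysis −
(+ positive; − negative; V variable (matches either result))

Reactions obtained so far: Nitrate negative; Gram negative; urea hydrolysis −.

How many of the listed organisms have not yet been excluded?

Gram −: excludes 7 organisms — 4 left.
urea hydrolysis −: all 4 remaining candidates are consistent.
Nitrate −: all 4 remaining candidates are consistent.
Still consistent: Bacteroides fragilis, Fusobacterium necrophorum, Fusobacterium nucleatum, Prevotella melaninogenica.

4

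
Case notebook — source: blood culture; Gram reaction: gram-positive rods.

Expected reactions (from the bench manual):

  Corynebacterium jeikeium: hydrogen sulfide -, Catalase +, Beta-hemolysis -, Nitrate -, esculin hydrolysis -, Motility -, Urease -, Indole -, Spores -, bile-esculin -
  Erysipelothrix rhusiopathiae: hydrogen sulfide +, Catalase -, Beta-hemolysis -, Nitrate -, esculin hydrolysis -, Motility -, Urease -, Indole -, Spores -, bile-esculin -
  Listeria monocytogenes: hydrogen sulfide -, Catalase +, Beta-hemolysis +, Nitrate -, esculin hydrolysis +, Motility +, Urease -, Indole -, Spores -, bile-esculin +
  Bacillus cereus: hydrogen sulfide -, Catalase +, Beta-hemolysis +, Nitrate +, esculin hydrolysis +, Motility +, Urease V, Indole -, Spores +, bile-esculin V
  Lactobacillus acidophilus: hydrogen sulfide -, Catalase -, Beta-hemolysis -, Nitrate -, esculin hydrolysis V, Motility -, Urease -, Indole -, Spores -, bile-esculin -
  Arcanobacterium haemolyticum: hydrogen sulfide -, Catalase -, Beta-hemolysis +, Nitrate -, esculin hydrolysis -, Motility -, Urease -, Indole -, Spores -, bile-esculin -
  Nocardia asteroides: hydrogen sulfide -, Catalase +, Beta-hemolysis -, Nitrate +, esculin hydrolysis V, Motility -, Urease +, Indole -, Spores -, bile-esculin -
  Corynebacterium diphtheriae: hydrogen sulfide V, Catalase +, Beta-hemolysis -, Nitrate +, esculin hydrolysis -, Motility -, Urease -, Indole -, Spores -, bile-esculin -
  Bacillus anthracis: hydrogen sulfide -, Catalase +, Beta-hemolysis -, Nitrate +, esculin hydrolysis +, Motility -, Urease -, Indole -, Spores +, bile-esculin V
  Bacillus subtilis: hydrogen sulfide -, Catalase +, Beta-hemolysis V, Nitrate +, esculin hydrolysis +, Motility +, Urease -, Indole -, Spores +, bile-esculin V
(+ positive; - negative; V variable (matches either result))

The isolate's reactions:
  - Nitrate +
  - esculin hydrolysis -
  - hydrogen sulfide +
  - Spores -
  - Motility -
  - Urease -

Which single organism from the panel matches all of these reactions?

Corynebacterium diphtheriae

Motility -: excludes Listeria monocytogenes, Bacillus cereus, Bacillus subtilis — 7 left.
Spores -: excludes Bacillus anthracis — 6 left.
Urease -: excludes Nocardia asteroides — 5 left.
hydrogen sulfide +: excludes Corynebacterium jeikeium, Lactobacillus acidophilus, Arcanobacterium haemolyticum — 2 left.
Nitrate +: excludes Erysipelothrix rhusiopathiae — 1 left.
esculin hydrolysis -: the one remaining candidate is consistent.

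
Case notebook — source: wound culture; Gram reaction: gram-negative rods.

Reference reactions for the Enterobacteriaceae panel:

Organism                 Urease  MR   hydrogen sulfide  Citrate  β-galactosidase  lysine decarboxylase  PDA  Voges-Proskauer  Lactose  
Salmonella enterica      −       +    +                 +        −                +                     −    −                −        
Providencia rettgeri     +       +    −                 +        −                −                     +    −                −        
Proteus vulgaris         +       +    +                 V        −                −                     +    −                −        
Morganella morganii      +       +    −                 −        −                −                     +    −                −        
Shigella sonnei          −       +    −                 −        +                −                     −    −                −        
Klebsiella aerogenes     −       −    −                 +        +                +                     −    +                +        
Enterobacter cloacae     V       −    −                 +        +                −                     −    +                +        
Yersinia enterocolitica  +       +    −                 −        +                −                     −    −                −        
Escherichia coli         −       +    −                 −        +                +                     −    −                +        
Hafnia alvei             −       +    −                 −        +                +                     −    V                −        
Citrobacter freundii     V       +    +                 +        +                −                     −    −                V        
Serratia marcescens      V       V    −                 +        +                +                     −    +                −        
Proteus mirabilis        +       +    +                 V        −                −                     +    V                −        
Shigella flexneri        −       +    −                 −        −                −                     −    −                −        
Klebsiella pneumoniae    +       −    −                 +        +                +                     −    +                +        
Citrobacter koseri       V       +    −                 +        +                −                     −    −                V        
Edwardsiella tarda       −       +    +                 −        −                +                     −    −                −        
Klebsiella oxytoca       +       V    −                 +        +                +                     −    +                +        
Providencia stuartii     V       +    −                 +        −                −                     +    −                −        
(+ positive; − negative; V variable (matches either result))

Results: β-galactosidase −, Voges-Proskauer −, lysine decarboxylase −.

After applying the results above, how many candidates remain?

lysine decarboxylase −: excludes 8 organisms — 11 left.
β-galactosidase −: excludes 5 organisms — 6 left.
Voges-Proskauer −: all 6 remaining candidates are consistent.
Still consistent: Morganella morganii, Proteus mirabilis, Proteus vulgaris, Providencia rettgeri, Providencia stuartii, Shigella flexneri.

6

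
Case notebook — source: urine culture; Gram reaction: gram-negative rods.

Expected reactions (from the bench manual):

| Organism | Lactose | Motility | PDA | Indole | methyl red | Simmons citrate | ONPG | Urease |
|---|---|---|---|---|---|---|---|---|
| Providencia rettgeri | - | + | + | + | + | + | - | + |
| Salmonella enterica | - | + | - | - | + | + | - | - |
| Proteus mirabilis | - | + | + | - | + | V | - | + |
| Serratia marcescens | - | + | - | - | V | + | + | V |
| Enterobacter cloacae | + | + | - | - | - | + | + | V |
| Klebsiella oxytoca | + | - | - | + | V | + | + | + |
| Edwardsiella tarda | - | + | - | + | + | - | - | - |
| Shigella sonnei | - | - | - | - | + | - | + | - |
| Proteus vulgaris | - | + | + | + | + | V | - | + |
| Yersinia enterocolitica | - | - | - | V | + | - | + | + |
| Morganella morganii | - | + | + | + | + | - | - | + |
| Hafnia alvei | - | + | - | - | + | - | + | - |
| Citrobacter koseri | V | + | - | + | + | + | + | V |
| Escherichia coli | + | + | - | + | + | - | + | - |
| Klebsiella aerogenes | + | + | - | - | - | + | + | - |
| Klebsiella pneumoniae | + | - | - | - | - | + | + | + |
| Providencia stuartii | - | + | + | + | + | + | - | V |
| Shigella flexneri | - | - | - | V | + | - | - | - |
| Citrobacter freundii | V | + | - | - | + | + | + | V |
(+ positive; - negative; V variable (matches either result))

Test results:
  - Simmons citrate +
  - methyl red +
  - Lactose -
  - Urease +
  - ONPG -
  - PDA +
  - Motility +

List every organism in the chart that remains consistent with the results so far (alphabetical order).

Proteus mirabilis, Proteus vulgaris, Providencia rettgeri, Providencia stuartii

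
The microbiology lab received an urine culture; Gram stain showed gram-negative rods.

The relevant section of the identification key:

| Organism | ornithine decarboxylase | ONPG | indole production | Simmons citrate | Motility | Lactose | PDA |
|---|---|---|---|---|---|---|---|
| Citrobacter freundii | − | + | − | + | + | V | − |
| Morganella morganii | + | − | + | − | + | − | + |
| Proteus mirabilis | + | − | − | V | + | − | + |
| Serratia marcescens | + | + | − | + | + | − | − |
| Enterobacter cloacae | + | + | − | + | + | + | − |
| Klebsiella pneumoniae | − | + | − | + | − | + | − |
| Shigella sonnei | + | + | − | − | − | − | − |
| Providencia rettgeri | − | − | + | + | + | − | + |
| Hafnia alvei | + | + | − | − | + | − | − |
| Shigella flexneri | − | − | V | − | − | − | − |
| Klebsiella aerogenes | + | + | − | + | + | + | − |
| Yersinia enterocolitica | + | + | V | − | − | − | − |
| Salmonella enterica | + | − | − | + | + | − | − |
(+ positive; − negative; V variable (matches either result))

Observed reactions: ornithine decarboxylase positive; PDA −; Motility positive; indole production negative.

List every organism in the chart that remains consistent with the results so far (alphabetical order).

Enterobacter cloacae, Hafnia alvei, Klebsiella aerogenes, Salmonella enterica, Serratia marcescens

PDA −: excludes Morganella morganii, Proteus mirabilis, Providencia rettgeri — 10 left.
ornithine decarboxylase +: excludes Citrobacter freundii, Klebsiella pneumoniae, Shigella flexneri — 7 left.
indole production −: all 7 remaining candidates are consistent.
Motility +: excludes Shigella sonnei, Yersinia enterocolitica — 5 left.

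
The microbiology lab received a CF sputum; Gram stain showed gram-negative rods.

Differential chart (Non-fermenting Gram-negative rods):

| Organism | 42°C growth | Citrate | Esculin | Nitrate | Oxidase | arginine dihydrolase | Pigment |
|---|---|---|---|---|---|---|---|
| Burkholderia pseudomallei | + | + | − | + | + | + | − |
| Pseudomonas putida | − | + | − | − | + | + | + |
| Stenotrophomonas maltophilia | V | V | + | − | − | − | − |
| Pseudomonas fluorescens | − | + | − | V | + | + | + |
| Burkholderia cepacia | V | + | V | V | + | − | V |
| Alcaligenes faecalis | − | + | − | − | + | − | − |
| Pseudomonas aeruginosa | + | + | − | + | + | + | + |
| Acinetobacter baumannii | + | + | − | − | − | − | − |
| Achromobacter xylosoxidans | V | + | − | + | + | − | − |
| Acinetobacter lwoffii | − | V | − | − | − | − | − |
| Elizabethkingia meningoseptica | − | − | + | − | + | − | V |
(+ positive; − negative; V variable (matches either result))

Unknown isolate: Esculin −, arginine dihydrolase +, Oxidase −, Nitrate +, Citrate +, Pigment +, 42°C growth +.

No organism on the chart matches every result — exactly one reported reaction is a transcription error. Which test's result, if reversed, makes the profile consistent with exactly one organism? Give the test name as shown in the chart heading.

Oxidase

As reported, no row in the chart matches all 7 reactions.
Reversing Citrate → still no organism matches.
Reversing Esculin → still no organism matches.
Reversing 42°C growth → still no organism matches.
Reversing Pigment → still no organism matches.
Reversing Nitrate → still no organism matches.
Reversing Oxidase (to +) → unique match: Pseudomonas aeruginosa.
Reversing arginine dihydrolase → still no organism matches.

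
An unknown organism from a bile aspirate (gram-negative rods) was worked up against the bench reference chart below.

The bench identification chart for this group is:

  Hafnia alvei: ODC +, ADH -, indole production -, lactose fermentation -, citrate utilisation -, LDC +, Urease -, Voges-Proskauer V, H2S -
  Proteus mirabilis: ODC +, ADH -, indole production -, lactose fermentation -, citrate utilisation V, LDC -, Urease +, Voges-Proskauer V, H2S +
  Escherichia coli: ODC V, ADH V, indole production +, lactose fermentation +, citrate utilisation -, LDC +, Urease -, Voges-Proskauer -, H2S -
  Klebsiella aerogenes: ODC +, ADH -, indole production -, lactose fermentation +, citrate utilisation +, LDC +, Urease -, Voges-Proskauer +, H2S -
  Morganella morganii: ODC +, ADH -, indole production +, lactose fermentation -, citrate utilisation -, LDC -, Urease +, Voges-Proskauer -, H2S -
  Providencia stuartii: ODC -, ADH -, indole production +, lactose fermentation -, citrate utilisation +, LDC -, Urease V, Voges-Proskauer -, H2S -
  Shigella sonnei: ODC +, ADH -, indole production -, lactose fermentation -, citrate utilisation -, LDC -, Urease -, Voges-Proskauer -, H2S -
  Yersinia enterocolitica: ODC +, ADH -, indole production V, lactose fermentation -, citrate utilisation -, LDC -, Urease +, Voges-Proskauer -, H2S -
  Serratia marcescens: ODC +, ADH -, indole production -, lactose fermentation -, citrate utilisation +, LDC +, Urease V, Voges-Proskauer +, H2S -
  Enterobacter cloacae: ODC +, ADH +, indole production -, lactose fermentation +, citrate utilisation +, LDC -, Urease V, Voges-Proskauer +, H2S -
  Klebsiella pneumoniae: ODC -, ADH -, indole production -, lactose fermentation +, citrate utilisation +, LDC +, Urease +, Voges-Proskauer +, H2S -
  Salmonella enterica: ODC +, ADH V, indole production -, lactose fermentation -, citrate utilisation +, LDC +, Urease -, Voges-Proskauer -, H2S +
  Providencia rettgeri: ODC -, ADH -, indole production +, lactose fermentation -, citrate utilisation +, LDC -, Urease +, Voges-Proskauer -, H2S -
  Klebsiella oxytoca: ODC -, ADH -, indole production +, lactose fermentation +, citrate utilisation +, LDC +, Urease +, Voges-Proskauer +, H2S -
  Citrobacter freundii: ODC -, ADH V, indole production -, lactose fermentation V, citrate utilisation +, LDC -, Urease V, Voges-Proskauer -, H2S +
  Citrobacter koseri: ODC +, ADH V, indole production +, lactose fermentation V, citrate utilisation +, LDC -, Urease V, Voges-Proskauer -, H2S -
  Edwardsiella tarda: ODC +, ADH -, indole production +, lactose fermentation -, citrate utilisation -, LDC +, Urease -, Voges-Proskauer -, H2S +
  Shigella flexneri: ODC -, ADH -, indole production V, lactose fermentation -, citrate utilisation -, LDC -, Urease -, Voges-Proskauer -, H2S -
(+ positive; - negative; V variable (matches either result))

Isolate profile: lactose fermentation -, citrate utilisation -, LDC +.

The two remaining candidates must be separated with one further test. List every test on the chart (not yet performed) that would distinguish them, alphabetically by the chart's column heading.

H2S, indole production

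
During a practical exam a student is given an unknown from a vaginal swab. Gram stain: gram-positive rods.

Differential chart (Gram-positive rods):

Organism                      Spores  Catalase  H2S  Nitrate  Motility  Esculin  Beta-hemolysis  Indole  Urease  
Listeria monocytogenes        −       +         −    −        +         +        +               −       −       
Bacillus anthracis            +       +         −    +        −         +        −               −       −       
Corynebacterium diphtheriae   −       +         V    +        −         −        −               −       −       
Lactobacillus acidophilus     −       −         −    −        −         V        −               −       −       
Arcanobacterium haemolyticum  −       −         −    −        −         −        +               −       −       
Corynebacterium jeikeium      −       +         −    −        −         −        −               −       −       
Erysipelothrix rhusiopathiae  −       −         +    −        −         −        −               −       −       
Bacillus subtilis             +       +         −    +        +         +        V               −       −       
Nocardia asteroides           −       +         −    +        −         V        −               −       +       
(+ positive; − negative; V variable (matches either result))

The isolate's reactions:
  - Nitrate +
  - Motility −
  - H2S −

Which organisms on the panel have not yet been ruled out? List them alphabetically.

Bacillus anthracis, Corynebacterium diphtheriae, Nocardia asteroides

H2S −: excludes Erysipelothrix rhusiopathiae — 8 left.
Motility −: excludes Listeria monocytogenes, Bacillus subtilis — 6 left.
Nitrate +: excludes Lactobacillus acidophilus, Arcanobacterium haemolyticum, Corynebacterium jeikeium — 3 left.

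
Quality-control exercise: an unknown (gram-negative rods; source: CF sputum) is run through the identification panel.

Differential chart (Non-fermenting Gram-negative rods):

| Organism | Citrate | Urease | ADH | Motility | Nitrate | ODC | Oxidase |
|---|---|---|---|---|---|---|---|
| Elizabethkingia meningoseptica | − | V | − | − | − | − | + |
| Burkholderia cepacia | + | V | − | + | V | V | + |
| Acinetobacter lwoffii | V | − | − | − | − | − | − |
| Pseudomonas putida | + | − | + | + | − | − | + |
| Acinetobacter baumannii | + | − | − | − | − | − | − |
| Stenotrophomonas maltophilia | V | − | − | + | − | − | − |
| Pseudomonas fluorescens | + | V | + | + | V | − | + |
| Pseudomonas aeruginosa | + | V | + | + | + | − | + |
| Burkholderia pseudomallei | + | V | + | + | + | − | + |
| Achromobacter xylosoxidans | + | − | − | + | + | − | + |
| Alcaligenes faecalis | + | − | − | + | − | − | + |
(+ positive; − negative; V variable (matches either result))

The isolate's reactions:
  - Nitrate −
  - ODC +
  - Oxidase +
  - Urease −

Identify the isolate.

Burkholderia cepacia

ODC +: excludes 10 organisms — 1 left.
Urease −: the one remaining candidate is consistent.
Nitrate −: the one remaining candidate is consistent.
Oxidase +: the one remaining candidate is consistent.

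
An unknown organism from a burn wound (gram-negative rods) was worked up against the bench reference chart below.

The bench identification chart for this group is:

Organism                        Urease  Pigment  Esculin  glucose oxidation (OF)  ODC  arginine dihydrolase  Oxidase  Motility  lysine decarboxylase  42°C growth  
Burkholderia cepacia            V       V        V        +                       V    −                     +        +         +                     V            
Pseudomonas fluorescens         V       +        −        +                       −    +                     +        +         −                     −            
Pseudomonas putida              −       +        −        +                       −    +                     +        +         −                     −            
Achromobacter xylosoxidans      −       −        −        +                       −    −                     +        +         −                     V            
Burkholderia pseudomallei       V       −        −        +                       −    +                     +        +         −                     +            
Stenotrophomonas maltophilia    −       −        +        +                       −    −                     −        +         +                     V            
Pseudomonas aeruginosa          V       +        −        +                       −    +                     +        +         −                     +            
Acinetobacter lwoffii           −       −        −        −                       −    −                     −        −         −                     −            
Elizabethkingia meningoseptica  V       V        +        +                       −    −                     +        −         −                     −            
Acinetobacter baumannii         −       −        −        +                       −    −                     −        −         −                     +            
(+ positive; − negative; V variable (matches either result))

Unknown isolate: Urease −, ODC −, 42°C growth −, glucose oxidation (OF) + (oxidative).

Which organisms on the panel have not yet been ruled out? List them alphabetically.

Achromobacter xylosoxidans, Burkholderia cepacia, Elizabethkingia meningoseptica, Pseudomonas fluorescens, Pseudomonas putida, Stenotrophomonas maltophilia

ODC −: all 10 remaining candidates are consistent.
Urease −: all 10 remaining candidates are consistent.
glucose oxidation (OF) +: excludes Acinetobacter lwoffii — 9 left.
42°C growth −: excludes Burkholderia pseudomallei, Pseudomonas aeruginosa, Acinetobacter baumannii — 6 left.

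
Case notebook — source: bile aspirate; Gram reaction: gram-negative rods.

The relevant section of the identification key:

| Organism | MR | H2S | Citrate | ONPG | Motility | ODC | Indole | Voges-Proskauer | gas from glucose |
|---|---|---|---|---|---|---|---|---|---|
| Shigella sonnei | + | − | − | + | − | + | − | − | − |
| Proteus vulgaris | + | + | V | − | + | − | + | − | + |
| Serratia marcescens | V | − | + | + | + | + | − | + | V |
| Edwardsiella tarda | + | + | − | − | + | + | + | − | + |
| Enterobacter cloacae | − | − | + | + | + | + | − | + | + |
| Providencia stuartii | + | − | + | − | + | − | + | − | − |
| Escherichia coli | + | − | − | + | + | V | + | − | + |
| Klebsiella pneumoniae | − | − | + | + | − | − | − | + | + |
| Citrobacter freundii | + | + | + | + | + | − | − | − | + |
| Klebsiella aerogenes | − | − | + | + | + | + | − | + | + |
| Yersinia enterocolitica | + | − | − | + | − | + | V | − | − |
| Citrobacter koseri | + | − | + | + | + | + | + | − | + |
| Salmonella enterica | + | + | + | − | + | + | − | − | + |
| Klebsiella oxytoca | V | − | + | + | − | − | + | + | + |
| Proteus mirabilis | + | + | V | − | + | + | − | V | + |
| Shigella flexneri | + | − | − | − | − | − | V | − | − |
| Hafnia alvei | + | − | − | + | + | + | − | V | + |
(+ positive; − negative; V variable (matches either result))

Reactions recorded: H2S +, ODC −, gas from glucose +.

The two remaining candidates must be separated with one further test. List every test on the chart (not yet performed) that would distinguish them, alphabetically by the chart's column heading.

gas from glucose +: excludes Shigella sonnei, Providencia stuartii, Yersinia enterocolitica, Shigella flexneri — 13 left.
ODC −: excludes 8 organisms — 5 left.
H2S +: excludes Escherichia coli, Klebsiella pneumoniae, Klebsiella oxytoca — 2 left.
Two candidates remain: Citrobacter freundii and Proteus vulgaris.
  MR: + vs + — same for both, does not separate.
  Citrate: + vs V — variable for at least one, does not separate.
  ONPG: Citrobacter freundii +, Proteus vulgaris − — discriminates.
  Motility: + vs + — same for both, does not separate.
  Indole: Citrobacter freundii −, Proteus vulgaris + — discriminates.
  Voges-Proskauer: − vs − — same for both, does not separate.

Indole, ONPG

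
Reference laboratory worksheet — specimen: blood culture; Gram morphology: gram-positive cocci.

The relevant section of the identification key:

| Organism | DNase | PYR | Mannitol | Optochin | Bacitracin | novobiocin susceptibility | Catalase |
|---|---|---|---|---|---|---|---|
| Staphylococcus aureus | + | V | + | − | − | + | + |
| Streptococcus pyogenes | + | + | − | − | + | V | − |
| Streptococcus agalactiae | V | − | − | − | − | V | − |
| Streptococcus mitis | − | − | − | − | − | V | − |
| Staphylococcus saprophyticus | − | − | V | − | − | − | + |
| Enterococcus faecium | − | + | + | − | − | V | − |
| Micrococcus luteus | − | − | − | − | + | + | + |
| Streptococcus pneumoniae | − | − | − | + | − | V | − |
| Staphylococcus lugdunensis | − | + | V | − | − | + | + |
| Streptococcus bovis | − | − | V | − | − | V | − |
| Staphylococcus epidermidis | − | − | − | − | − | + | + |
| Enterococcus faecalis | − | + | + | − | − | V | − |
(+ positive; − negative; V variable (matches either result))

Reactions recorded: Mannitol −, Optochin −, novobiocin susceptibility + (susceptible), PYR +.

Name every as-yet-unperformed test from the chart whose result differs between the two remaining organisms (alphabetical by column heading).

PYR +: excludes 7 organisms — 5 left.
Optochin −: all 5 remaining candidates are consistent.
novobiocin susceptibility +: all 5 remaining candidates are consistent.
Mannitol −: excludes Staphylococcus aureus, Enterococcus faecium, Enterococcus faecalis — 2 left.
Two candidates remain: Staphylococcus lugdunensis and Streptococcus pyogenes.
  DNase: Staphylococcus lugdunensis −, Streptococcus pyogenes + — discriminates.
  Bacitracin: Staphylococcus lugdunensis −, Streptococcus pyogenes + — discriminates.
  Catalase: Staphylococcus lugdunensis +, Streptococcus pyogenes − — discriminates.

Bacitracin, Catalase, DNase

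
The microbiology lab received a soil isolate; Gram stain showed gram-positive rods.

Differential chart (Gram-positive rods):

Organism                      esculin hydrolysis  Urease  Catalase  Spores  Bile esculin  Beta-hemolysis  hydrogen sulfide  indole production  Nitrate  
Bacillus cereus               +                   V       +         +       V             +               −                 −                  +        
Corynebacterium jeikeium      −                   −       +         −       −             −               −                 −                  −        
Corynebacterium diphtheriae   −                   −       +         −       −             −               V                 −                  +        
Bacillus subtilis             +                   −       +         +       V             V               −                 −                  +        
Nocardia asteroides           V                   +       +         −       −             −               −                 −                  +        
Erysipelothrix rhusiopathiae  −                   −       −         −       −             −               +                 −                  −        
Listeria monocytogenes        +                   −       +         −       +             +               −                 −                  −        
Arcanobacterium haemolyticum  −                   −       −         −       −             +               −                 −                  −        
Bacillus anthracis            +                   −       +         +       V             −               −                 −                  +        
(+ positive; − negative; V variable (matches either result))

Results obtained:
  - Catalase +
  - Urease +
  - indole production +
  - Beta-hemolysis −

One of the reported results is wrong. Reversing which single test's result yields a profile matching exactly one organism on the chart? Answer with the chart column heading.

indole production

As reported, no row in the chart matches all 4 reactions.
Reversing Catalase → still no organism matches.
Reversing indole production (to −) → unique match: Nocardia asteroides.
Reversing Beta-hemolysis → still no organism matches.
Reversing Urease → still no organism matches.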